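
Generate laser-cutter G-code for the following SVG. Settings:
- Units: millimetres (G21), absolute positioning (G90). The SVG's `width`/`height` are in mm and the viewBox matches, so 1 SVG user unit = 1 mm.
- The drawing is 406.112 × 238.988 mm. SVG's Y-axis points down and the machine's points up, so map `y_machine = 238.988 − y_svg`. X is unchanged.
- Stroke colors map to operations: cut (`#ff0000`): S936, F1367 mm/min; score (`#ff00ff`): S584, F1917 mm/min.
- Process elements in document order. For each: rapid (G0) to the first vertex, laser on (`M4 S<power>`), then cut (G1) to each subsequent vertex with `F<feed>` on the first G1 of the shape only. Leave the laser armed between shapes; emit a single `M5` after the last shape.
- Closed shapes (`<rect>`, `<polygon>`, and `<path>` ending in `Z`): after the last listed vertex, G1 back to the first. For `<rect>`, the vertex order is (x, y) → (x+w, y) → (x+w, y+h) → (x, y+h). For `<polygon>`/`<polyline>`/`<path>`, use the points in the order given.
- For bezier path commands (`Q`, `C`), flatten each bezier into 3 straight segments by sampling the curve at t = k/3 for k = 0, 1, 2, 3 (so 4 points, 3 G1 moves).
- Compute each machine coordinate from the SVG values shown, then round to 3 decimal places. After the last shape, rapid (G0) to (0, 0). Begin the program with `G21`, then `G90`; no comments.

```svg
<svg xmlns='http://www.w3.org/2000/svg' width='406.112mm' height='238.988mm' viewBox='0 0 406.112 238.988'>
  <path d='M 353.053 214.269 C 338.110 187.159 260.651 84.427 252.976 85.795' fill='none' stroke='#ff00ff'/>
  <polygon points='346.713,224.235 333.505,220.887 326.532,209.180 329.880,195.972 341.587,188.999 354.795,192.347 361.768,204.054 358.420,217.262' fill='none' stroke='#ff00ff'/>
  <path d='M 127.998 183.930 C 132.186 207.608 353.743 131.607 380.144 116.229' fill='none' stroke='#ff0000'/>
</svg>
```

G21
G90
G0 X353.053 Y24.719
M4 S584
G1 X322.171 Y70.380 F1917
G1 X279.012 Y126.517
G1 X252.976 Y153.193
G0 X346.713 Y14.753
M4 S584
G1 X333.505 Y18.101 F1917
G1 X326.532 Y29.808
G1 X329.880 Y43.016
G1 X341.587 Y49.989
G1 X354.795 Y46.641
G1 X361.768 Y34.934
G1 X358.420 Y21.726
G1 X346.713 Y14.753
G0 X127.998 Y55.058
M4 S936
G1 X189.364 Y58.669 F1367
G1 X303.970 Y93.110
G1 X380.144 Y122.759
M5
G0 X0.000 Y0.000

1 u = 1 mm; y_m = 238.988 − y.

[1] `<path>` cubic bezier, #ff00ff→score S584 F1917: (353.053,24.719) → (322.171,70.380) → (279.012,126.517) → (252.976,153.193)

[2] `<polygon>` regular polygon, #ff00ff→score S584 F1917: (346.713,14.753) → (333.505,18.101) → (326.532,29.808) → (329.880,43.016) → (341.587,49.989) → (354.795,46.641) → (361.768,34.934) → (358.420,21.726) → (346.713,14.753) (closed)

[3] `<path>` cubic bezier, #ff0000→cut S936 F1367: (127.998,55.058) → (189.364,58.669) → (303.970,93.110) → (380.144,122.759)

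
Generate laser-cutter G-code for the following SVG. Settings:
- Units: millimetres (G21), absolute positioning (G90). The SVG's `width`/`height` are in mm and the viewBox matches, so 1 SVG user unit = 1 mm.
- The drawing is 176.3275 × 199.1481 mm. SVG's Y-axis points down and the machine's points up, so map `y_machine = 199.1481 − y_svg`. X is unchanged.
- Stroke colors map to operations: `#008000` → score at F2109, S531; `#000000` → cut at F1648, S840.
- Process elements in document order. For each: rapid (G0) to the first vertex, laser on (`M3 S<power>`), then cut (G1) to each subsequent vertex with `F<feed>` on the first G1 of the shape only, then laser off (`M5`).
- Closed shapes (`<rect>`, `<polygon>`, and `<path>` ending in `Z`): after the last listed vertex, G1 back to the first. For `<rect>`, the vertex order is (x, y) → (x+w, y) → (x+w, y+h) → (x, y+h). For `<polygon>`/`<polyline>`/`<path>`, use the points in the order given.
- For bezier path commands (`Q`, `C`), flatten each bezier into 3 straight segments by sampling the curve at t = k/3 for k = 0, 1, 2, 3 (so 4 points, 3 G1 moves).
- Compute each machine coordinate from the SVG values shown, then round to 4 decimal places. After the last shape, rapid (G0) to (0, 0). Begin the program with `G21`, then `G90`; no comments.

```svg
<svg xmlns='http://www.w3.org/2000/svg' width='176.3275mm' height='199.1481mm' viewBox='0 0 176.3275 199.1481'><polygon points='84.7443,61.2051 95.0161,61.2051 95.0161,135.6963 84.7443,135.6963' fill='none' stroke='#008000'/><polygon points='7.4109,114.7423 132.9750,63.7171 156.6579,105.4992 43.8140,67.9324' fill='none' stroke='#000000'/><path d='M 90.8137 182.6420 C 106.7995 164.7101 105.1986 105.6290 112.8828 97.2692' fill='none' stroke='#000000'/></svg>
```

Since the viewBox matches the mm dimensions, user units are millimetres directly. The only transform is the Y-flip y_m = 199.1481 − y_svg.

Shape 1 is a rectangle drawn with `<polygon>`. Its stroke #008000 means score at S531, F2109. After flipping Y the toolpath is (84.7443,137.9430) → (95.0161,137.9430) → (95.0161,63.4518) → (84.7443,63.4518) → (84.7443,137.9430), returning to the start.

Shape 2 is a closed polygon drawn with `<polygon>`. Its stroke #000000 means cut at S840, F1648. After flipping Y the toolpath is (7.4109,84.4058) → (132.9750,135.4310) → (156.6579,93.6489) → (43.8140,131.2157) → (7.4109,84.4058), returning to the start.

Shape 3 is a cubic bezier drawn with `<path>`. Its stroke #000000 means cut at S840, F1648. After flipping Y the toolpath is (90.8137,16.5061) → (101.9325,44.7518) → (107.2984,80.0146) → (112.8828,101.8789).

G21
G90
G0 X84.7443 Y137.9430
M3 S531
G1 X95.0161 Y137.9430 F2109
G1 X95.0161 Y63.4518
G1 X84.7443 Y63.4518
G1 X84.7443 Y137.9430
M5
G0 X7.4109 Y84.4058
M3 S840
G1 X132.9750 Y135.4310 F1648
G1 X156.6579 Y93.6489
G1 X43.8140 Y131.2157
G1 X7.4109 Y84.4058
M5
G0 X90.8137 Y16.5061
M3 S840
G1 X101.9325 Y44.7518 F1648
G1 X107.2984 Y80.0146
G1 X112.8828 Y101.8789
M5
G0 X0.0000 Y0.0000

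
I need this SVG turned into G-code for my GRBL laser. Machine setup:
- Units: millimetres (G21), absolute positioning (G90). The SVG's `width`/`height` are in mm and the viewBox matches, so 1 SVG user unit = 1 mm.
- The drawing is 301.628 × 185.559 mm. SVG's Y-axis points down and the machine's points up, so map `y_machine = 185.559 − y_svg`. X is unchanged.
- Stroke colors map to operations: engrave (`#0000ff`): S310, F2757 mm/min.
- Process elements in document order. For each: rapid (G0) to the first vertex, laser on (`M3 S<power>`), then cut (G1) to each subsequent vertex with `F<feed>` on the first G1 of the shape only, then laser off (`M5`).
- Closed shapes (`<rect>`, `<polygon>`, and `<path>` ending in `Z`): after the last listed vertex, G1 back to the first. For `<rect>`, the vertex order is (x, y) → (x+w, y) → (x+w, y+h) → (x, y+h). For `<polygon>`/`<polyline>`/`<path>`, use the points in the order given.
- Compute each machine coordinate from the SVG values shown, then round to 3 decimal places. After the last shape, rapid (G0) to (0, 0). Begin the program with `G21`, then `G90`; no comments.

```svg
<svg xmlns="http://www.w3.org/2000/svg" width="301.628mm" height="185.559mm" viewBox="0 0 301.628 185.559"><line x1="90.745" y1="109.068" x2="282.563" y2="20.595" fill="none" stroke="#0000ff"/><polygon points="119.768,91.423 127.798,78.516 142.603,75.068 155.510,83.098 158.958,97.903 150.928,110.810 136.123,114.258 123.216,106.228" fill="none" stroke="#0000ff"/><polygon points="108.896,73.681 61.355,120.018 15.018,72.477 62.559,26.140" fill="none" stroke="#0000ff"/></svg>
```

G21
G90
G0 X90.745 Y76.491
M3 S310
G1 X282.563 Y164.964 F2757
M5
G0 X119.768 Y94.136
M3 S310
G1 X127.798 Y107.043 F2757
G1 X142.603 Y110.491
G1 X155.510 Y102.461
G1 X158.958 Y87.656
G1 X150.928 Y74.749
G1 X136.123 Y71.301
G1 X123.216 Y79.331
G1 X119.768 Y94.136
M5
G0 X108.896 Y111.878
M3 S310
G1 X61.355 Y65.541 F2757
G1 X15.018 Y113.082
G1 X62.559 Y159.419
G1 X108.896 Y111.878
M5
G0 X0.000 Y0.000

viewBox `0 0 301.628 185.559` with mm width/height → 1 unit = 1 mm. Flip: y_m = 185.559 − y_svg.

**Shape 1** — `<line>` line segment, stroke `#0000ff` → engrave (S310, F2757). Machine vertices: (90.745,76.491) → (282.563,164.964). Open path.

**Shape 2** — `<polygon>` regular polygon, stroke `#0000ff` → engrave (S310, F2757). Machine vertices: (119.768,94.136) → (127.798,107.043) → (142.603,110.491) → (155.510,102.461) → (158.958,87.656) → (150.928,74.749) → (136.123,71.301) → (123.216,79.331) → (119.768,94.136). Closed: final G1 returns to the first vertex.

**Shape 3** — `<polygon>` regular polygon, stroke `#0000ff` → engrave (S310, F2757). Machine vertices: (108.896,111.878) → (61.355,65.541) → (15.018,113.082) → (62.559,159.419) → (108.896,111.878). Closed: final G1 returns to the first vertex.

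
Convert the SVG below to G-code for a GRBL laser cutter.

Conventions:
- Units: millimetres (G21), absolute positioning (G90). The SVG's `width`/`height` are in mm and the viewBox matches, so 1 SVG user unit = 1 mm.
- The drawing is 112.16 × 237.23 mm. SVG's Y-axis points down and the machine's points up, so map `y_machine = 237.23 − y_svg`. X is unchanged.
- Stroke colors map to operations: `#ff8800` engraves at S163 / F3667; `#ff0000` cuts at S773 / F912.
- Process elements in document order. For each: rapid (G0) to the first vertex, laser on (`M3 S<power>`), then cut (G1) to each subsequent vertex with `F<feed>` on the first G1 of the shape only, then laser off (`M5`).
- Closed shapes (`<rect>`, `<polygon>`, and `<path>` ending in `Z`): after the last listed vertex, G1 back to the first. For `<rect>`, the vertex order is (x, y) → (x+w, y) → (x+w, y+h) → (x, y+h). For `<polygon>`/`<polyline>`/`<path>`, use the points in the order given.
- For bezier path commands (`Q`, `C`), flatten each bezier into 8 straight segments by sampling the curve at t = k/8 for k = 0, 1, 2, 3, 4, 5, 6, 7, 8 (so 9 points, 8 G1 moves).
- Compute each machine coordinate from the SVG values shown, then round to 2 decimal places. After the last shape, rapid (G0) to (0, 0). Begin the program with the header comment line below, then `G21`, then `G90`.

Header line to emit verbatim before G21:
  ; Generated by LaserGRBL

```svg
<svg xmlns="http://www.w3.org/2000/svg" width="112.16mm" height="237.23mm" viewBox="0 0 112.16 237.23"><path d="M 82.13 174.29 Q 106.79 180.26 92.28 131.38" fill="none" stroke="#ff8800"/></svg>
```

Since the viewBox matches the mm dimensions, user units are millimetres directly. The only transform is the Y-flip y_m = 237.23 − y_svg.

Shape 1 is a quadratic bezier drawn with `<path>`. Its stroke #ff8800 means engrave at S163, F3667. After flipping Y the toolpath is (82.13,62.94) → (87.68,62.30) → (92.01,63.38) → (95.12,66.18) → (97.00,70.68) → (97.65,76.90) → (97.09,84.84) → (95.30,94.49) → (92.28,105.85).

; Generated by LaserGRBL
G21
G90
G0 X82.13 Y62.94
M3 S163
G1 X87.68 Y62.30 F3667
G1 X92.01 Y63.38
G1 X95.12 Y66.18
G1 X97.00 Y70.68
G1 X97.65 Y76.90
G1 X97.09 Y84.84
G1 X95.30 Y94.49
G1 X92.28 Y105.85
M5
G0 X0.00 Y0.00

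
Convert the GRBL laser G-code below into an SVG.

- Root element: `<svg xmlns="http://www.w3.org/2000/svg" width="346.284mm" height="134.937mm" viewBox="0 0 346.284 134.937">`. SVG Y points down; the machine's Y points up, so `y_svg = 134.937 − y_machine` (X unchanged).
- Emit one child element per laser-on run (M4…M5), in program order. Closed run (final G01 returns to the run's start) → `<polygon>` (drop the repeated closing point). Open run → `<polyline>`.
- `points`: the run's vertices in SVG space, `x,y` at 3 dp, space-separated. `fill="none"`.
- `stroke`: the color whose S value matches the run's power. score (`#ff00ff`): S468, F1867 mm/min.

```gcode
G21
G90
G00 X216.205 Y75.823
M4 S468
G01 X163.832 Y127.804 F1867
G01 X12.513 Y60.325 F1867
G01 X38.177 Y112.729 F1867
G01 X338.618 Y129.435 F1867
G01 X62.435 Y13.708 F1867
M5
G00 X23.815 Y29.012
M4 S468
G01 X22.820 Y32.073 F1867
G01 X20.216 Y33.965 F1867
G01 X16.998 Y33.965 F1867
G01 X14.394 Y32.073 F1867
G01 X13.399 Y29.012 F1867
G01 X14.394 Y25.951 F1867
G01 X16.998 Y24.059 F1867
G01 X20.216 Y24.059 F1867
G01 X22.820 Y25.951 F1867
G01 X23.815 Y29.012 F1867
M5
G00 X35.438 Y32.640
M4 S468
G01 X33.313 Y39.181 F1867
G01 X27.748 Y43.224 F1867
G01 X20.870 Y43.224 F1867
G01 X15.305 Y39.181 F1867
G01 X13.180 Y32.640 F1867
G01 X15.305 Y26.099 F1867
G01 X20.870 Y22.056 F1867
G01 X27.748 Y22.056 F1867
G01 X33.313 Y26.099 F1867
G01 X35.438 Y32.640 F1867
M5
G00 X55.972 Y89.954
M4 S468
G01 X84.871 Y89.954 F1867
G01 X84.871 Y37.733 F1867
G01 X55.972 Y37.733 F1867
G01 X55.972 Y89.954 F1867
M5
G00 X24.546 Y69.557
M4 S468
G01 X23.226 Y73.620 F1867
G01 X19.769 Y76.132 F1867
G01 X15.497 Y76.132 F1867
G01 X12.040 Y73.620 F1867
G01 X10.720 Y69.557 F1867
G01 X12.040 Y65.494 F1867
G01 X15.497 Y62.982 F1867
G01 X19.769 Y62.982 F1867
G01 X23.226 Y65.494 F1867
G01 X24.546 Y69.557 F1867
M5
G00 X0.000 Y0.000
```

<svg xmlns="http://www.w3.org/2000/svg" width="346.284mm" height="134.937mm" viewBox="0 0 346.284 134.937">
  <polyline points="216.205,59.114 163.832,7.133 12.513,74.612 38.177,22.208 338.618,5.502 62.435,121.229" fill="none" stroke="#ff00ff"/>
  <polygon points="23.815,105.925 22.820,102.864 20.216,100.972 16.998,100.972 14.394,102.864 13.399,105.925 14.394,108.986 16.998,110.878 20.216,110.878 22.820,108.986" fill="none" stroke="#ff00ff"/>
  <polygon points="35.438,102.297 33.313,95.756 27.748,91.713 20.870,91.713 15.305,95.756 13.180,102.297 15.305,108.838 20.870,112.881 27.748,112.881 33.313,108.838" fill="none" stroke="#ff00ff"/>
  <polygon points="55.972,44.983 84.871,44.983 84.871,97.204 55.972,97.204" fill="none" stroke="#ff00ff"/>
  <polygon points="24.546,65.380 23.226,61.317 19.769,58.805 15.497,58.805 12.040,61.317 10.720,65.380 12.040,69.443 15.497,71.955 19.769,71.955 23.226,69.443" fill="none" stroke="#ff00ff"/>
</svg>

Machine Y-up, SVG Y-down with viewBox height 134.937, so y_svg = 134.937 − y_machine; X carries over. Every run uses S468, so all elements get stroke `#ff00ff` (score).

Run 1: The run is open, so emit a `<polyline>` with points (Y-flipped): 216.205,59.114 163.832,7.133 12.513,74.612 38.177,22.208 338.618,5.502 62.435,121.229.

Run 2: The run returns to its start, so emit a `<polygon>` with points (Y-flipped): 23.815,105.925 22.820,102.864 20.216,100.972 16.998,100.972 14.394,102.864 13.399,105.925 14.394,108.986 16.998,110.878 20.216,110.878 22.820,108.986.

Run 3: The run returns to its start, so emit a `<polygon>` with points (Y-flipped): 35.438,102.297 33.313,95.756 27.748,91.713 20.870,91.713 15.305,95.756 13.180,102.297 15.305,108.838 20.870,112.881 27.748,112.881 33.313,108.838.

Run 4: The run returns to its start, so emit a `<polygon>` with points (Y-flipped): 55.972,44.983 84.871,44.983 84.871,97.204 55.972,97.204.

Run 5: The run returns to its start, so emit a `<polygon>` with points (Y-flipped): 24.546,65.380 23.226,61.317 19.769,58.805 15.497,58.805 12.040,61.317 10.720,65.380 12.040,69.443 15.497,71.955 19.769,71.955 23.226,69.443.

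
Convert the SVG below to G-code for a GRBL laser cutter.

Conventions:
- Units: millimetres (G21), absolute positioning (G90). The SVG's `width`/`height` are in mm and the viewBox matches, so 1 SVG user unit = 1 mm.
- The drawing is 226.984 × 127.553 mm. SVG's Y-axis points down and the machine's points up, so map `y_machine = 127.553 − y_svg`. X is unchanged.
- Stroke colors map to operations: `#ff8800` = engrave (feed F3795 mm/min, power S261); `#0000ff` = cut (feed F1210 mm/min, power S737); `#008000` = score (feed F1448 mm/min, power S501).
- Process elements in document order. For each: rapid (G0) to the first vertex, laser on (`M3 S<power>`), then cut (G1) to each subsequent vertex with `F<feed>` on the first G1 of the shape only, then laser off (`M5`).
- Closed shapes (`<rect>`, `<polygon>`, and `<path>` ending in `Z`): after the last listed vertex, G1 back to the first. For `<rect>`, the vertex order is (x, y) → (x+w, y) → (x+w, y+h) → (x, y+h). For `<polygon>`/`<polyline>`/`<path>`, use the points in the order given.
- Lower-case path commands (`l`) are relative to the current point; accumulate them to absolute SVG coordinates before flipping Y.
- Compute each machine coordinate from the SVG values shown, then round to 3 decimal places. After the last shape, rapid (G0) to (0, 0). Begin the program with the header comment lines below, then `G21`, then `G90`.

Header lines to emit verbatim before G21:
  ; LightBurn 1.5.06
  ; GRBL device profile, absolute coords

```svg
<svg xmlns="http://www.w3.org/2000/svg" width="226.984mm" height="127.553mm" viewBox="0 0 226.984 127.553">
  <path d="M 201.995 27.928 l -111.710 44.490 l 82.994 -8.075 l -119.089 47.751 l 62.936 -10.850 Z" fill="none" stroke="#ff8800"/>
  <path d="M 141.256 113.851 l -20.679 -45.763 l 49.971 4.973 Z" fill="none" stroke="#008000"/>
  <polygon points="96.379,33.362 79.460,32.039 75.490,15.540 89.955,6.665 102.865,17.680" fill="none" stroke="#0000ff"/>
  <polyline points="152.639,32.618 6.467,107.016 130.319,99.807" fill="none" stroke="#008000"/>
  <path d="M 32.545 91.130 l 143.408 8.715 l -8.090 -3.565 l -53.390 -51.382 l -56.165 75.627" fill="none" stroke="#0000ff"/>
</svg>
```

; LightBurn 1.5.06
; GRBL device profile, absolute coords
G21
G90
G0 X201.995 Y99.625
M3 S261
G1 X90.285 Y55.135 F3795
G1 X173.279 Y63.210
G1 X54.190 Y15.459
G1 X117.126 Y26.309
G1 X201.995 Y99.625
M5
G0 X141.256 Y13.702
M3 S501
G1 X120.577 Y59.465 F1448
G1 X170.548 Y54.492
G1 X141.256 Y13.702
M5
G0 X96.379 Y94.191
M3 S737
G1 X79.460 Y95.514 F1210
G1 X75.490 Y112.013
G1 X89.955 Y120.888
G1 X102.865 Y109.873
G1 X96.379 Y94.191
M5
G0 X152.639 Y94.935
M3 S501
G1 X6.467 Y20.537 F1448
G1 X130.319 Y27.746
M5
G0 X32.545 Y36.423
M3 S737
G1 X175.953 Y27.708 F1210
G1 X167.863 Y31.273
G1 X114.473 Y82.655
G1 X58.308 Y7.028
M5
G0 X0.000 Y0.000

1 u = 1 mm; y_m = 127.553 − y.

[1] `<path>` closed polygon, #ff8800→engrave S261 F3795: (201.995,99.625) → (90.285,55.135) → (173.279,63.210) → (54.190,15.459) → (117.126,26.309) → (201.995,99.625) (closed)

[2] `<path>` regular polygon, #008000→score S501 F1448: (141.256,13.702) → (120.577,59.465) → (170.548,54.492) → (141.256,13.702) (closed)

[3] `<polygon>` regular polygon, #0000ff→cut S737 F1210: (96.379,94.191) → (79.460,95.514) → (75.490,112.013) → (89.955,120.888) → (102.865,109.873) → (96.379,94.191) (closed)

[4] `<polyline>` open polyline, #008000→score S501 F1448: (152.639,94.935) → (6.467,20.537) → (130.319,27.746)

[5] `<path>` open polyline, #0000ff→cut S737 F1210: (32.545,36.423) → (175.953,27.708) → (167.863,31.273) → (114.473,82.655) → (58.308,7.028)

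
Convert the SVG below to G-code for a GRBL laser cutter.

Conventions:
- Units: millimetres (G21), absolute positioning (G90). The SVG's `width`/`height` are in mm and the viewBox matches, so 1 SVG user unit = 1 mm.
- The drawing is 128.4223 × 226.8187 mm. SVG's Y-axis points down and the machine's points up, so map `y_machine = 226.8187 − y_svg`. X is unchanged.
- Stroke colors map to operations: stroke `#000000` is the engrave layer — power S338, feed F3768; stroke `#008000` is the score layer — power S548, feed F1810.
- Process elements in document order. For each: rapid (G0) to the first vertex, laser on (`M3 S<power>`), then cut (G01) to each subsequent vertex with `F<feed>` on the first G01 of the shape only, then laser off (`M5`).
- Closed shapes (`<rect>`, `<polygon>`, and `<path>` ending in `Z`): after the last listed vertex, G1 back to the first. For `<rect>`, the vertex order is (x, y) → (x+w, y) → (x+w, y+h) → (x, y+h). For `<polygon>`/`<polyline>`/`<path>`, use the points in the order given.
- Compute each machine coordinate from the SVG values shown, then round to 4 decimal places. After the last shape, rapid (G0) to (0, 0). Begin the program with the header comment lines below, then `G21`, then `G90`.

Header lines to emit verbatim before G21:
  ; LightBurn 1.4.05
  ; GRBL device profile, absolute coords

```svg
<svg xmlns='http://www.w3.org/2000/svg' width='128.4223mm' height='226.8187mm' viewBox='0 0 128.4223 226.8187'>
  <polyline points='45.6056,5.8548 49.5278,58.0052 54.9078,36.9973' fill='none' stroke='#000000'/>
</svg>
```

1 u = 1 mm; y_m = 226.8187 − y.

[1] `<polyline>` open polyline, #000000→engrave S338 F3768: (45.6056,220.9639) → (49.5278,168.8135) → (54.9078,189.8214)

; LightBurn 1.4.05
; GRBL device profile, absolute coords
G21
G90
G0 X45.6056 Y220.9639
M3 S338
G01 X49.5278 Y168.8135 F3768
G01 X54.9078 Y189.8214
M5
G0 X0.0000 Y0.0000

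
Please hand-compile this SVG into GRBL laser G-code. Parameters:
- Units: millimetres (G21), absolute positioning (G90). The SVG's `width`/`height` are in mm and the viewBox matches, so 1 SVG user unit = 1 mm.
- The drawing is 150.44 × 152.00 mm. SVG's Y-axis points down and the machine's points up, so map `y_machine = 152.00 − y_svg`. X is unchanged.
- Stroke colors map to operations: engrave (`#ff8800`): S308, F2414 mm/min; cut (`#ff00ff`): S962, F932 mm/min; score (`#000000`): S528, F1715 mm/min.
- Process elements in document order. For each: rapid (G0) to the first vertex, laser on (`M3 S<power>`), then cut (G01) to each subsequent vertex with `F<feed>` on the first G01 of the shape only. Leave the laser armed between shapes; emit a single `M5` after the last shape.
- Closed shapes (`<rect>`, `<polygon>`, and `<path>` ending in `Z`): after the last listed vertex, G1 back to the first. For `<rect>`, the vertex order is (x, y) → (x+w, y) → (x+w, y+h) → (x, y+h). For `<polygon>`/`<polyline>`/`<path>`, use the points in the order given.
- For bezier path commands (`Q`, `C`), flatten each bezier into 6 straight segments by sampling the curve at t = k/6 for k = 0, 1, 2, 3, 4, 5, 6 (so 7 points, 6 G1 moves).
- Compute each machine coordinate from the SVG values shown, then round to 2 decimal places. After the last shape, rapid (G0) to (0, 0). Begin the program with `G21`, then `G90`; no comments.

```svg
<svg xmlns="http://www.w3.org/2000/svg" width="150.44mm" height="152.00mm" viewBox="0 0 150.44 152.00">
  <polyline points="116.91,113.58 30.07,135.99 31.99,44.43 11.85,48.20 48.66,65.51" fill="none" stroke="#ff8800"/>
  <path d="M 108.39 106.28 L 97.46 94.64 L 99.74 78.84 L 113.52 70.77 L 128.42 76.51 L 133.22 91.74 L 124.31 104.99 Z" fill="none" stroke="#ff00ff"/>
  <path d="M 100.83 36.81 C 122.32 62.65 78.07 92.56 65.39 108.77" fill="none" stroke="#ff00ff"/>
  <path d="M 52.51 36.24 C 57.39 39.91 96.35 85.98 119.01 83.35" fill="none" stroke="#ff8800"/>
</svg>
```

viewBox `0 0 150.44 152.00` with mm width/height → 1 unit = 1 mm. Flip: y_m = 152.00 − y_svg.

**Shape 1** — `<polyline>` open polyline, stroke `#ff8800` → engrave (S308, F2414). Machine vertices: (116.91,38.42) → (30.07,16.01) → (31.99,107.57) → (11.85,103.80) → (48.66,86.49). Open path.

**Shape 2** — `<path>` regular polygon, stroke `#ff00ff` → cut (S962, F932). Machine vertices: (108.39,45.72) → (97.46,57.36) → (99.74,73.16) → (113.52,81.23) → (128.42,75.49) → (133.22,60.26) → (124.31,47.01) → (108.39,45.72). Closed: final G1 returns to the first vertex.

**Shape 3** — `<path>` cubic bezier, stroke `#ff00ff` → cut (S962, F932). Control points (SVG): P0=(100.83,36.81), P1=(122.32,62.65), P2=(78.07,92.56), P3=(65.39,108.77); sampled at t=k/6. Machine vertices: (100.83,115.19) → (106.55,102.01) → (104.01,88.65) → (95.92,75.60) → (84.99,63.35) → (73.91,52.39) → (65.39,43.23). Open path.

**Shape 4** — `<path>` cubic bezier, stroke `#ff8800` → engrave (S308, F2414). Control points (SVG): P0=(52.51,36.24), P1=(57.39,39.91), P2=(96.35,85.98), P3=(119.01,83.35); sampled at t=k/6. Machine vertices: (52.51,115.76) → (57.56,110.81) → (66.88,101.33) → (79.09,89.84) → (92.78,78.88) → (106.55,70.97) → (119.01,68.65). Open path.

G21
G90
G0 X116.91 Y38.42
M3 S308
G01 X30.07 Y16.01 F2414
G01 X31.99 Y107.57
G01 X11.85 Y103.80
G01 X48.66 Y86.49
G0 X108.39 Y45.72
M3 S962
G01 X97.46 Y57.36 F932
G01 X99.74 Y73.16
G01 X113.52 Y81.23
G01 X128.42 Y75.49
G01 X133.22 Y60.26
G01 X124.31 Y47.01
G01 X108.39 Y45.72
G0 X100.83 Y115.19
M3 S962
G01 X106.55 Y102.01 F932
G01 X104.01 Y88.65
G01 X95.92 Y75.60
G01 X84.99 Y63.35
G01 X73.91 Y52.39
G01 X65.39 Y43.23
G0 X52.51 Y115.76
M3 S308
G01 X57.56 Y110.81 F2414
G01 X66.88 Y101.33
G01 X79.09 Y89.84
G01 X92.78 Y78.88
G01 X106.55 Y70.97
G01 X119.01 Y68.65
M5
G0 X0.00 Y0.00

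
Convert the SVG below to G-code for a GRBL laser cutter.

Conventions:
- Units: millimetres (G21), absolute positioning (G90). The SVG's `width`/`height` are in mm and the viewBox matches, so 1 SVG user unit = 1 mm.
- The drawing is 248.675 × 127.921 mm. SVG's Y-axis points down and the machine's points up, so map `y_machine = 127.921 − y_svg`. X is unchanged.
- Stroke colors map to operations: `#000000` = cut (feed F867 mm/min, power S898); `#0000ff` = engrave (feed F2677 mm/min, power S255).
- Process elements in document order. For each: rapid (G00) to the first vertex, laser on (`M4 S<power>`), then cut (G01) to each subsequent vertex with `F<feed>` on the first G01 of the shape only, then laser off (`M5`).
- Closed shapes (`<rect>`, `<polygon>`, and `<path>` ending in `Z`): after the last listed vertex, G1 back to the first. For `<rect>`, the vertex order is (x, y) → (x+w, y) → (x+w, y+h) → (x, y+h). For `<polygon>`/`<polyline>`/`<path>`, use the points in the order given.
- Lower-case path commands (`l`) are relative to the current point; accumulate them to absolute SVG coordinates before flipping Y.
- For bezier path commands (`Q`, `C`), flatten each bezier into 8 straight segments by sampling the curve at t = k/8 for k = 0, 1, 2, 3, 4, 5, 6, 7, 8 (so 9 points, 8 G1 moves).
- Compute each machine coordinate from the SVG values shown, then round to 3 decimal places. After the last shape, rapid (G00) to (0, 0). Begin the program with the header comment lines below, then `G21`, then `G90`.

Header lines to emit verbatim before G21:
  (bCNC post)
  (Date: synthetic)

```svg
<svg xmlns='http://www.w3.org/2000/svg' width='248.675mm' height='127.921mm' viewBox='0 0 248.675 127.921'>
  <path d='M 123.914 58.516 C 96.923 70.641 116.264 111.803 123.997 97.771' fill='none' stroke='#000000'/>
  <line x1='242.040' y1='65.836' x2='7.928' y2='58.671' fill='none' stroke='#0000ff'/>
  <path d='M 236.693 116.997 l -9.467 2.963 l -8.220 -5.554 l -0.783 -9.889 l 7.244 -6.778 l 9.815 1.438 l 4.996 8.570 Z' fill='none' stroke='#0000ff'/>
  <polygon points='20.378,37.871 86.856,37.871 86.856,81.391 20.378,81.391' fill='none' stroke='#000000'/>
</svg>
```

(bCNC post)
(Date: synthetic)
G21
G90
G00 X123.914 Y69.405
M4 S898
G01 X115.851 Y63.662 F867
G01 X111.453 Y56.183
G01 X110.040 Y47.956
G01 X110.934 Y39.969
G01 X113.456 Y33.207
G01 X116.926 Y28.659
G01 X120.666 Y27.311
G01 X123.997 Y30.150
M5
G00 X242.040 Y62.085
M4 S255
G01 X7.928 Y69.250 F2677
M5
G00 X236.693 Y10.924
M4 S255
G01 X227.226 Y7.961 F2677
G01 X219.006 Y13.515
G01 X218.223 Y23.404
G01 X225.467 Y30.182
G01 X235.282 Y28.744
G01 X240.278 Y20.174
G01 X236.693 Y10.924
M5
G00 X20.378 Y90.050
M4 S898
G01 X86.856 Y90.050 F867
G01 X86.856 Y46.530
G01 X20.378 Y46.530
G01 X20.378 Y90.050
M5
G00 X0.000 Y0.000

1 u = 1 mm; y_m = 127.921 − y.

[1] `<path>` cubic bezier, #000000→cut S898 F867: (123.914,69.405) → (115.851,63.662) → (111.453,56.183) → (110.040,47.956) → (110.934,39.969) → (113.456,33.207) → (116.926,28.659) → (120.666,27.311) → (123.997,30.150)

[2] `<line>` line segment, #0000ff→engrave S255 F2677: (242.040,62.085) → (7.928,69.250)

[3] `<path>` regular polygon, #0000ff→engrave S255 F2677: (236.693,10.924) → (227.226,7.961) → (219.006,13.515) → (218.223,23.404) → (225.467,30.182) → (235.282,28.744) → (240.278,20.174) → (236.693,10.924) (closed)

[4] `<polygon>` rectangle, #000000→cut S898 F867: (20.378,90.050) → (86.856,90.050) → (86.856,46.530) → (20.378,46.530) → (20.378,90.050) (closed)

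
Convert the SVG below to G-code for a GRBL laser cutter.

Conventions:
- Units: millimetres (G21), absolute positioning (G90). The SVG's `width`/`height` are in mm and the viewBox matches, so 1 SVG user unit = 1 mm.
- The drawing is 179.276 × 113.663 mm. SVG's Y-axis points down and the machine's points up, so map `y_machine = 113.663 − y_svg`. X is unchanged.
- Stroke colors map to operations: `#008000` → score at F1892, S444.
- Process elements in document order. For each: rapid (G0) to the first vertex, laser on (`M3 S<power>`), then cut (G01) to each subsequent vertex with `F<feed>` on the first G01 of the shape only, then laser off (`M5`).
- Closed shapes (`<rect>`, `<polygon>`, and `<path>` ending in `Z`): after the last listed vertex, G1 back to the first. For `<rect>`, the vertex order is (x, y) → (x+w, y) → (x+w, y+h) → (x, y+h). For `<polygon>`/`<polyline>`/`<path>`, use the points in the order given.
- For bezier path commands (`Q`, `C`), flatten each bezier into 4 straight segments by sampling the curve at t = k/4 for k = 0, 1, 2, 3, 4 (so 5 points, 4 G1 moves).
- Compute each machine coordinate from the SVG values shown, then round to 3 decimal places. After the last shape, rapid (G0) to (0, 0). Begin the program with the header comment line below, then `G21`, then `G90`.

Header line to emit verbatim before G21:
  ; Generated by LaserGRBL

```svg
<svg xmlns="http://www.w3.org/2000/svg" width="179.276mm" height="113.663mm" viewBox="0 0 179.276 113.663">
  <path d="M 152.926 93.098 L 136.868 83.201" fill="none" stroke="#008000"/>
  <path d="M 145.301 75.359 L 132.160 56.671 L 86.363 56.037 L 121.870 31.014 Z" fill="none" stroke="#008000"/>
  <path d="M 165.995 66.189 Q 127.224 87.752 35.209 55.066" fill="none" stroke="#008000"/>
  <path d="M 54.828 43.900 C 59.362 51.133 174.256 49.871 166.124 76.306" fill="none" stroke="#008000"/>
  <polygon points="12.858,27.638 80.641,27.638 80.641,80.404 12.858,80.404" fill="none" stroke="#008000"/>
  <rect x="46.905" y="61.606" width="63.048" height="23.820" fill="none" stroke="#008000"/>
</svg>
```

; Generated by LaserGRBL
G21
G90
G0 X152.926 Y20.565
M3 S444
G01 X136.868 Y30.462 F1892
M5
G0 X145.301 Y38.304
M3 S444
G01 X132.160 Y56.992 F1892
G01 X86.363 Y57.626
G01 X121.870 Y82.649
G01 X145.301 Y38.304
M5
G0 X165.995 Y47.474
M3 S444
G01 X143.282 Y40.083 F1892
G01 X113.913 Y39.473
G01 X77.889 Y45.645
G01 X35.209 Y58.597
M5
G0 X54.828 Y69.763
M3 S444
G01 X75.274 Y65.366 F1892
G01 X115.226 Y60.761
G01 X152.802 Y52.556
G01 X166.124 Y37.357
M5
G0 X12.858 Y86.025
M3 S444
G01 X80.641 Y86.025 F1892
G01 X80.641 Y33.259
G01 X12.858 Y33.259
G01 X12.858 Y86.025
M5
G0 X46.905 Y52.057
M3 S444
G01 X109.953 Y52.057 F1892
G01 X109.953 Y28.237
G01 X46.905 Y28.237
G01 X46.905 Y52.057
M5
G0 X0.000 Y0.000

1 u = 1 mm; y_m = 113.663 − y.

[1] `<path>` line segment, #008000→score S444 F1892: (152.926,20.565) → (136.868,30.462)

[2] `<path>` closed polygon, #008000→score S444 F1892: (145.301,38.304) → (132.160,56.992) → (86.363,57.626) → (121.870,82.649) → (145.301,38.304) (closed)

[3] `<path>` quadratic bezier, #008000→score S444 F1892: (165.995,47.474) → (143.282,40.083) → (113.913,39.473) → (77.889,45.645) → (35.209,58.597)

[4] `<path>` cubic bezier, #008000→score S444 F1892: (54.828,69.763) → (75.274,65.366) → (115.226,60.761) → (152.802,52.556) → (166.124,37.357)

[5] `<polygon>` rectangle, #008000→score S444 F1892: (12.858,86.025) → (80.641,86.025) → (80.641,33.259) → (12.858,33.259) → (12.858,86.025) (closed)

[6] `<rect>` rectangle, #008000→score S444 F1892: (46.905,52.057) → (109.953,52.057) → (109.953,28.237) → (46.905,28.237) → (46.905,52.057) (closed)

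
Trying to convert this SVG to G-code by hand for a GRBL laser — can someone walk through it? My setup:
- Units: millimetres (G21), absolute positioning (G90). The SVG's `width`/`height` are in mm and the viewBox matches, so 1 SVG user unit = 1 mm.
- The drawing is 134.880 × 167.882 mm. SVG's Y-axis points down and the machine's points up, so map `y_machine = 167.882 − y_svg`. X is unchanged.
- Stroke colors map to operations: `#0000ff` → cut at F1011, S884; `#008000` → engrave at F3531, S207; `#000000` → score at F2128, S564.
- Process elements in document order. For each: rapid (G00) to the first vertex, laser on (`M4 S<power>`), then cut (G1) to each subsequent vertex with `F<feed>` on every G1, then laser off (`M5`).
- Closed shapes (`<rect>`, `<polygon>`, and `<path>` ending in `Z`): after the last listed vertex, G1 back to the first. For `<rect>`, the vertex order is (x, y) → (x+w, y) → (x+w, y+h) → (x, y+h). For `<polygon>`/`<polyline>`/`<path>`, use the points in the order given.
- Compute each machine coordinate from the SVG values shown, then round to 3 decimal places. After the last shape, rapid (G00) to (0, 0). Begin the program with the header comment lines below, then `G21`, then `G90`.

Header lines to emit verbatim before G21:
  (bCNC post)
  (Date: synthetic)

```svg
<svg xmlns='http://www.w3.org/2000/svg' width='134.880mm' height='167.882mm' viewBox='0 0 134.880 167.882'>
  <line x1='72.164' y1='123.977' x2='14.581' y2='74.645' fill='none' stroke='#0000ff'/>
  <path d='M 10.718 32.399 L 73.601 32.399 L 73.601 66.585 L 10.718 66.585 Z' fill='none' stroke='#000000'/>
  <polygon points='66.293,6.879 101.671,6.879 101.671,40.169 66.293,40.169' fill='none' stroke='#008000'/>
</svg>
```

1 u = 1 mm; y_m = 167.882 − y.

[1] `<line>` line segment, #0000ff→cut S884 F1011: (72.164,43.905) → (14.581,93.237)

[2] `<path>` rectangle, #000000→score S564 F2128: (10.718,135.483) → (73.601,135.483) → (73.601,101.297) → (10.718,101.297) → (10.718,135.483) (closed)

[3] `<polygon>` rectangle, #008000→engrave S207 F3531: (66.293,161.003) → (101.671,161.003) → (101.671,127.713) → (66.293,127.713) → (66.293,161.003) (closed)

(bCNC post)
(Date: synthetic)
G21
G90
G00 X72.164 Y43.905
M4 S884
G1 X14.581 Y93.237 F1011
M5
G00 X10.718 Y135.483
M4 S564
G1 X73.601 Y135.483 F2128
G1 X73.601 Y101.297 F2128
G1 X10.718 Y101.297 F2128
G1 X10.718 Y135.483 F2128
M5
G00 X66.293 Y161.003
M4 S207
G1 X101.671 Y161.003 F3531
G1 X101.671 Y127.713 F3531
G1 X66.293 Y127.713 F3531
G1 X66.293 Y161.003 F3531
M5
G00 X0.000 Y0.000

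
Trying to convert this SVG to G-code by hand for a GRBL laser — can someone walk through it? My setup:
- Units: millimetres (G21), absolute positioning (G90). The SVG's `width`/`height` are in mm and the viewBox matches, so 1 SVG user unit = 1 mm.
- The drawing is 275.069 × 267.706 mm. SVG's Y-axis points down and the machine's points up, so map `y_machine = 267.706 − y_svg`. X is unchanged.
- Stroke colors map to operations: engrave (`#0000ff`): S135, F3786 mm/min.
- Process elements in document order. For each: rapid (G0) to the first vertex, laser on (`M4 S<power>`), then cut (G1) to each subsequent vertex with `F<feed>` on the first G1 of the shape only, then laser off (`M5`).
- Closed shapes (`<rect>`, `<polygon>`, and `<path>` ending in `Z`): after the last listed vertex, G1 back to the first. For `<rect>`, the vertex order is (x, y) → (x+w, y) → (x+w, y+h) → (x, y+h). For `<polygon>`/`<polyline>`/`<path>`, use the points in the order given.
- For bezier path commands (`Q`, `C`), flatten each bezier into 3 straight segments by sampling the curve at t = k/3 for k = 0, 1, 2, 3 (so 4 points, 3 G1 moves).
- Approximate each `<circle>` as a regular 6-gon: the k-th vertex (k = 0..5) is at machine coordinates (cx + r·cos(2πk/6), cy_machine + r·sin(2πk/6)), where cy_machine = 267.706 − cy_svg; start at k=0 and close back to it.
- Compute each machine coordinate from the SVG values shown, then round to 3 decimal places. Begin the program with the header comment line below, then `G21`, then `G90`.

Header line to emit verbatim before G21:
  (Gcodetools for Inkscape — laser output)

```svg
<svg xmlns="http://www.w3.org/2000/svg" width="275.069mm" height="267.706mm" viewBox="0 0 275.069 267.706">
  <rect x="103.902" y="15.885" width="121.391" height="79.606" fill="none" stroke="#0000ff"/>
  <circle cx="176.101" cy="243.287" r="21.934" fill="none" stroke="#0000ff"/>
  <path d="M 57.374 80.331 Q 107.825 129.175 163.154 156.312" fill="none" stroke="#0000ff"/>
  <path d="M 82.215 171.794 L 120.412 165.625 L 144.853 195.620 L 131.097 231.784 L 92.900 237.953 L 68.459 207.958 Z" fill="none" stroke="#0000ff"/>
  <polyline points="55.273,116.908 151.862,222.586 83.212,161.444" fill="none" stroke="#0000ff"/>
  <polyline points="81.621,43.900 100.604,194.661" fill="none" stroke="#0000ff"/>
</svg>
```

(Gcodetools for Inkscape — laser output)
G21
G90
G0 X103.902 Y251.821
M4 S135
G1 X225.293 Y251.821 F3786
G1 X225.293 Y172.215
G1 X103.902 Y172.215
G1 X103.902 Y251.821
M5
G0 X198.035 Y24.419
M4 S135
G1 X187.068 Y43.414 F3786
G1 X165.134 Y43.414
G1 X154.167 Y24.419
G1 X165.134 Y5.424
G1 X187.068 Y5.424
G1 X198.035 Y24.419
M5
G0 X57.374 Y187.375
M4 S135
G1 X91.550 Y157.224 F3786
G1 X126.810 Y131.897
G1 X163.154 Y111.394
M5
G0 X82.215 Y95.912
M4 S135
G1 X120.412 Y102.081 F3786
G1 X144.853 Y72.086
G1 X131.097 Y35.922
G1 X92.900 Y29.753
G1 X68.459 Y59.748
G1 X82.215 Y95.912
M5
G0 X55.273 Y150.798
M4 S135
G1 X151.862 Y45.120 F3786
G1 X83.212 Y106.262
M5
G0 X81.621 Y223.806
M4 S135
G1 X100.604 Y73.045 F3786
M5

1 u = 1 mm; y_m = 267.706 − y.

[1] `<rect>` rectangle, #0000ff→engrave S135 F3786: (103.902,251.821) → (225.293,251.821) → (225.293,172.215) → (103.902,172.215) → (103.902,251.821) (closed)

[2] `<circle>` circle, #0000ff→engrave S135 F3786: (198.035,24.419) → (187.068,43.414) → (165.134,43.414) → (154.167,24.419) → (165.134,5.424) → (187.068,5.424) → (198.035,24.419) (closed)

[3] `<path>` quadratic bezier, #0000ff→engrave S135 F3786: (57.374,187.375) → (91.550,157.224) → (126.810,131.897) → (163.154,111.394)

[4] `<path>` regular polygon, #0000ff→engrave S135 F3786: (82.215,95.912) → (120.412,102.081) → (144.853,72.086) → (131.097,35.922) → (92.900,29.753) → (68.459,59.748) → (82.215,95.912) (closed)

[5] `<polyline>` open polyline, #0000ff→engrave S135 F3786: (55.273,150.798) → (151.862,45.120) → (83.212,106.262)

[6] `<polyline>` line segment, #0000ff→engrave S135 F3786: (81.621,223.806) → (100.604,73.045)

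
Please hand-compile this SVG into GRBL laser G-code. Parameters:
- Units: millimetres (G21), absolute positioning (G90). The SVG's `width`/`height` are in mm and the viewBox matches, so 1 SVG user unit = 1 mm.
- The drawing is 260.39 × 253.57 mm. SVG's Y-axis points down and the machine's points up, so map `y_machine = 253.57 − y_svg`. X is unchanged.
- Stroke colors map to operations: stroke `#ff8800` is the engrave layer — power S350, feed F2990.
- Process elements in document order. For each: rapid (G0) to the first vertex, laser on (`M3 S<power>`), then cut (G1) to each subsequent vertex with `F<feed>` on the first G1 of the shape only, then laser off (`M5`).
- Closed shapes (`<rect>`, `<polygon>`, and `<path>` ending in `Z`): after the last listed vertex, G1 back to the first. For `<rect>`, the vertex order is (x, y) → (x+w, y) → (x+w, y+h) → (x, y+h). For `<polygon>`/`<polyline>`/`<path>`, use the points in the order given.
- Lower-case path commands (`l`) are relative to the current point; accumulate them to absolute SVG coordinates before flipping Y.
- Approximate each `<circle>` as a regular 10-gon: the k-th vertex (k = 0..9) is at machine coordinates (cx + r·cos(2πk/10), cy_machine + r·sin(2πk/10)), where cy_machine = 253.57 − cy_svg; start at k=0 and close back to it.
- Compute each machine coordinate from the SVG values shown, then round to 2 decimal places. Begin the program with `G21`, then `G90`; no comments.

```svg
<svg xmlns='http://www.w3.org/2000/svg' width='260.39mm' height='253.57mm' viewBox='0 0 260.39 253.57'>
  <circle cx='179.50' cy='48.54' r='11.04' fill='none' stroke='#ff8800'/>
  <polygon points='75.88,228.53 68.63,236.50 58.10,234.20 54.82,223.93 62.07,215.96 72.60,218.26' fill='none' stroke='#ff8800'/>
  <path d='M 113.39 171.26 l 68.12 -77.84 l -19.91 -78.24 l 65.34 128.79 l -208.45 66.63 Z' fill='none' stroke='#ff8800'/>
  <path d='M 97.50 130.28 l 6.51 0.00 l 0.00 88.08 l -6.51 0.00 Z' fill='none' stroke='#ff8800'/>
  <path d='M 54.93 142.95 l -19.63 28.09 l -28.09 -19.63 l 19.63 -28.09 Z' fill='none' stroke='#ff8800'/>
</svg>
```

1 u = 1 mm; y_m = 253.57 − y.

[1] `<circle>` circle, #ff8800→engrave S350 F2990: (190.54,205.03) → (188.43,211.52) → (182.91,215.53) → (176.09,215.53) → (170.57,211.52) → (168.46,205.03) → (170.57,198.54) → (176.09,194.53) → (182.91,194.53) → (188.43,198.54) → (190.54,205.03) (closed)

[2] `<polygon>` regular polygon, #ff8800→engrave S350 F2990: (75.88,25.04) → (68.63,17.07) → (58.10,19.37) → (54.82,29.64) → (62.07,37.61) → (72.60,35.31) → (75.88,25.04) (closed)

[3] `<path>` closed polygon, #ff8800→engrave S350 F2990: (113.39,82.31) → (181.51,160.15) → (161.60,238.39) → (226.94,109.60) → (18.49,42.97) → (113.39,82.31) (closed)

[4] `<path>` rectangle, #ff8800→engrave S350 F2990: (97.50,123.29) → (104.01,123.29) → (104.01,35.21) → (97.50,35.21) → (97.50,123.29) (closed)

[5] `<path>` regular polygon, #ff8800→engrave S350 F2990: (54.93,110.62) → (35.30,82.53) → (7.21,102.16) → (26.84,130.25) → (54.93,110.62) (closed)

G21
G90
G0 X190.54 Y205.03
M3 S350
G1 X188.43 Y211.52 F2990
G1 X182.91 Y215.53
G1 X176.09 Y215.53
G1 X170.57 Y211.52
G1 X168.46 Y205.03
G1 X170.57 Y198.54
G1 X176.09 Y194.53
G1 X182.91 Y194.53
G1 X188.43 Y198.54
G1 X190.54 Y205.03
M5
G0 X75.88 Y25.04
M3 S350
G1 X68.63 Y17.07 F2990
G1 X58.10 Y19.37
G1 X54.82 Y29.64
G1 X62.07 Y37.61
G1 X72.60 Y35.31
G1 X75.88 Y25.04
M5
G0 X113.39 Y82.31
M3 S350
G1 X181.51 Y160.15 F2990
G1 X161.60 Y238.39
G1 X226.94 Y109.60
G1 X18.49 Y42.97
G1 X113.39 Y82.31
M5
G0 X97.50 Y123.29
M3 S350
G1 X104.01 Y123.29 F2990
G1 X104.01 Y35.21
G1 X97.50 Y35.21
G1 X97.50 Y123.29
M5
G0 X54.93 Y110.62
M3 S350
G1 X35.30 Y82.53 F2990
G1 X7.21 Y102.16
G1 X26.84 Y130.25
G1 X54.93 Y110.62
M5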